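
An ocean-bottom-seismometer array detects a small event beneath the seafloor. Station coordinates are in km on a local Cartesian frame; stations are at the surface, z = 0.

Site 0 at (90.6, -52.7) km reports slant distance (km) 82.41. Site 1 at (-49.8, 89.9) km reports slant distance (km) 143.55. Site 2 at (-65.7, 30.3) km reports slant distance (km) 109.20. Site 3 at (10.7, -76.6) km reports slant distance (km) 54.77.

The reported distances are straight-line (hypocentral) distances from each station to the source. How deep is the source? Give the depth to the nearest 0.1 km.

Each station gives a sphere (x−x_i)² + (y−y_i)² + z² = d_i² (stations at z=0).
Subtracting the Site 0 sphere from Site 1 and Site 2: z² cancels, leaving linear equations in x and y:
-280.8 x + 285.2 y = -14238.79
-312.6 x + 166.0 y = -10884.30
Solving: x ≈ 17.408, y ≈ -32.786 km (keep extra digits for the depth step; rounded: 17.4, -32.8).
Then from the Site 0 sphere: z² = 82.41² − (x − 90.6)² − (y + 52.7)² with x = 17.408, y = -32.786, so z ≈ 32.214 ≈ 32.2 km.

z ≈ 32.2 km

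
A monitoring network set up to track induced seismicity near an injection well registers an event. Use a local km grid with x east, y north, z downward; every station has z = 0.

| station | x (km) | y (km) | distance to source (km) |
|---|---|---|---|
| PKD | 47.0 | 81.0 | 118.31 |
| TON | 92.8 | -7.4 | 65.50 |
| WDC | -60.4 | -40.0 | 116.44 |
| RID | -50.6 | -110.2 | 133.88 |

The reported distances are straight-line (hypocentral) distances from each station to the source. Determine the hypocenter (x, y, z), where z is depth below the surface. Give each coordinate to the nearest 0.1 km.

Each station gives a sphere (x−x_i)² + (y−y_i)² + z² = d_i² (stations at z=0).
Subtracting the PKD sphere from TON and WDC: z² cancels, leaving linear equations in x and y:
91.6 x − 176.8 y = 9603.61
-214.8 x − 242.0 y = -3082.86
Solving: x ≈ 47.704, y ≈ -29.603 km (keep extra digits for the depth step; rounded: 47.7, -29.6).
Then from the PKD sphere: z² = 118.31² − (x − 47.0)² − (y − 81.0)² with x = 47.704, y = -29.603, so z ≈ 41.997 ≈ 42.0 km.
Check against RID (with the unrounded solution): distance 133.88 ≈ 133.88 km. ✓

(47.7, -29.6, 42.0)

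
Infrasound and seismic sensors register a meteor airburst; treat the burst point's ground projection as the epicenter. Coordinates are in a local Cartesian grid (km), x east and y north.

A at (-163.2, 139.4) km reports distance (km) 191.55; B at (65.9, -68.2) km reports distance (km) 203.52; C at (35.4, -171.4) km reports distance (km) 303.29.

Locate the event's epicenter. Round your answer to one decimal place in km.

Circle about each station: (x + 163.2)² + (y − 139.4)² = 191.55²; (x − 65.9)² + (y + 68.2)² = 203.52²; (x − 35.4)² + (y + 171.4)² = 303.29².
Subtracting the A equation from the B and C equations removes the quadratic terms:
458.2 x − 415.2 y = -41801.54
397.2 x − 621.6 y = -70728.90
Solving the 2×2 system: x ≈ 28.2, y ≈ 131.8 km.

28.2 km east, 131.8 km north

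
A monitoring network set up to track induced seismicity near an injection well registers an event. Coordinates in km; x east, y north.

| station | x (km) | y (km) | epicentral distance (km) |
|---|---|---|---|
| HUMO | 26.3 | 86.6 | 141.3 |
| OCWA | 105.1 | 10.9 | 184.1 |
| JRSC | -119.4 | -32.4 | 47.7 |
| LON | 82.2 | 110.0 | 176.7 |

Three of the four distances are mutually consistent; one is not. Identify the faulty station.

Solve using three stations at a time. Using HUMO, OCWA, JRSC (subtract circle equations pairwise → linear system) gives (x, y) ≈ (-77.9, -8.8).
Distances from that point to each station vs reported:
  HUMO: calculated 141.3 vs reported 141.3 → residual 0.0 km
  OCWA: calculated 184.1 vs reported 184.1 → residual 0.0 km
  JRSC: calculated 47.7 vs reported 47.7 → residual 0.0 km
  LON: calculated 199.4 vs reported 176.7 → residual 22.7 km
HUMO, OCWA, JRSC are mutually consistent (residuals ≈ 0); LON is off by 22.7 km.

LON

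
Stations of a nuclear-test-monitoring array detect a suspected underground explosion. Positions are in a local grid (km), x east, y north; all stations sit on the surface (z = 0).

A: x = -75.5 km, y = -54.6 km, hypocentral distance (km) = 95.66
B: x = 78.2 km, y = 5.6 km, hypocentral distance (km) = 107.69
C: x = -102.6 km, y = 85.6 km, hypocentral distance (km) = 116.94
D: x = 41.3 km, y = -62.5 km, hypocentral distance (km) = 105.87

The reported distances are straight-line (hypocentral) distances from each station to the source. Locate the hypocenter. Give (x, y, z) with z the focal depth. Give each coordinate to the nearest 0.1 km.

(-21.1, 12.5, 41.1)

Each station gives a sphere (x−x_i)² + (y−y_i)² + z² = d_i² (stations at z=0).
Subtracting the A sphere from B and C: z² cancels, leaving linear equations in x and y:
307.4 x + 120.4 y = -4981.11
-54.2 x + 280.4 y = 4648.58
Solving: x ≈ -21.100, y ≈ 12.500 km (keep extra digits for the depth step; rounded: -21.1, 12.5).
Then from the A sphere: z² = 95.66² − (x + 75.5)² − (y + 54.6)² with x = -21.100, y = 12.500, so z ≈ 41.098 ≈ 41.1 km.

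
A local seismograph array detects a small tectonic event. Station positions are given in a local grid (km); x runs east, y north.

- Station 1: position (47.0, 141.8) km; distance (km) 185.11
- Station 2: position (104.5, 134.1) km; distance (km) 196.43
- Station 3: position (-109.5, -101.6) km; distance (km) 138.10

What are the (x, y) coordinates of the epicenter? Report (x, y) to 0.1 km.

Circle about each station: (x − 47.0)² + (y − 141.8)² = 185.11²; (x − 104.5)² + (y − 134.1)² = 196.43²; (x + 109.5)² + (y + 101.6)² = 138.10².
Subtracting the Station 1 equation from the Station 2 and Station 3 equations removes the quadratic terms:
115.0 x − 15.4 y = 2267.79
-313.0 x − 486.8 y = 15190.67
Solving the 2×2 system: x ≈ 14.3, y ≈ -40.4 km.

x ≈ 14.3 km, y ≈ -40.4 km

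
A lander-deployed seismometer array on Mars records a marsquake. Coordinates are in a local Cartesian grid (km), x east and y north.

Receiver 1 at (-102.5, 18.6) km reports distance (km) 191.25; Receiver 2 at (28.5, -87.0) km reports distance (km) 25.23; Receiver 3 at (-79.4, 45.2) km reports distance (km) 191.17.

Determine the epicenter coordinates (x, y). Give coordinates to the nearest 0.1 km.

Circle about each station: (x + 102.5)² + (y − 18.6)² = 191.25²; (x − 28.5)² + (y + 87.0)² = 25.23²; (x + 79.4)² + (y − 45.2)² = 191.17².
Subtracting the Receiver 1 equation from the Receiver 2 and Receiver 3 equations removes the quadratic terms:
262.0 x − 211.2 y = 33469.05
46.2 x + 53.2 y = -2474.22
Solving the 2×2 system: x ≈ 53.1, y ≈ -92.6 km.

53.1 km east, -92.6 km north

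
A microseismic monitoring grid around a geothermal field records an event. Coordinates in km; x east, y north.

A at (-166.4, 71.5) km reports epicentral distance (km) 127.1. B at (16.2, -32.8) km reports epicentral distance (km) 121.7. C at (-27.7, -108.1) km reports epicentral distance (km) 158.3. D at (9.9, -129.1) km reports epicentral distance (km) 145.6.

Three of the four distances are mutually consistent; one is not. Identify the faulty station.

Solve using three stations at a time. Using A, B, D (subtract circle equations pairwise → linear system) gives (x, y) ≈ (-105.3, -40.0).
Distances from that point to each station vs reported:
  A: calculated 127.2 vs reported 127.1 → residual 0.1 km
  B: calculated 121.8 vs reported 121.7 → residual 0.1 km
  C: calculated 103.3 vs reported 158.3 → residual 55.0 km
  D: calculated 145.6 vs reported 145.6 → residual 0.0 km
A, B, D are mutually consistent (residuals ≈ 0); C is off by 55.0 km.

C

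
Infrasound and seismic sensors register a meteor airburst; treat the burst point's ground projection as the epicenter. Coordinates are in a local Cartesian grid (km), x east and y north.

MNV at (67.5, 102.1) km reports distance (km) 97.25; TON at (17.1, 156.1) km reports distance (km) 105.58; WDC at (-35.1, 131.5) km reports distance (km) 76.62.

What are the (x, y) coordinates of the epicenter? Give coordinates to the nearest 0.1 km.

-18.5 km east, 56.7 km north

Circle about each station: (x − 67.5)² + (y − 102.1)² = 97.25²; (x − 17.1)² + (y − 156.1)² = 105.58²; (x + 35.1)² + (y − 131.5)² = 76.62².
Subtracting pairs of circle equations eliminates x²+y² and gives linear equations (the radical axes):
-100.8 x + 108.0 y = 7989.39
-205.2 x + 58.8 y = 7130.54
Solving the 2×2 system: x ≈ -18.5, y ≈ 56.7 km.
Check against MNV (with the unrounded x, y): √((x − 67.5)²+(y − 102.1)²) = 97.24 ≈ 97.25 km. ✓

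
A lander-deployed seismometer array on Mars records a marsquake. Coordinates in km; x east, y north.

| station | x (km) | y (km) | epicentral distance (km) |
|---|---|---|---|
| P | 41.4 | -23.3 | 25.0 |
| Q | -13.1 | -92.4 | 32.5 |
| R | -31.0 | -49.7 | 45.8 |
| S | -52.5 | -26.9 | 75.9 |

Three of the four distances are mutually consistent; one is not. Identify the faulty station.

Solve using three stations at a time. Using Q, R, S (subtract circle equations pairwise → linear system) gives (x, y) ≈ (10.0, -69.8).
Distances from that point to each station vs reported:
  P: calculated 56.1 vs reported 25.0 → residual 31.1 km
  Q: calculated 32.4 vs reported 32.5 → residual 0.1 km
  R: calculated 45.7 vs reported 45.8 → residual 0.1 km
  S: calculated 75.8 vs reported 75.9 → residual 0.1 km
Q, R, S are mutually consistent (residuals ≈ 0); P is off by 31.1 km.

P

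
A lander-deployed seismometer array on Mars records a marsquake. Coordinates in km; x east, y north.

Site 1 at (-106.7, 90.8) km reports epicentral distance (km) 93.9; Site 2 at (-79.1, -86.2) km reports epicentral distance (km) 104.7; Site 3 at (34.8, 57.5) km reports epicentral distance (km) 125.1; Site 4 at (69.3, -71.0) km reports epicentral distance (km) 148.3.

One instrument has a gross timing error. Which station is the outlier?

Site 3

Solve using three stations at a time. Using Site 1, Site 2, Site 4 (subtract circle equations pairwise → linear system) gives (x, y) ≈ (-51.6, 14.8).
Distances from that point to each station vs reported:
  Site 1: calculated 93.9 vs reported 93.9 → residual 0.0 km
  Site 2: calculated 104.7 vs reported 104.7 → residual 0.0 km
  Site 3: calculated 96.4 vs reported 125.1 → residual 28.7 km
  Site 4: calculated 148.3 vs reported 148.3 → residual 0.0 km
Site 1, Site 2, Site 4 are mutually consistent (residuals ≈ 0); Site 3 is off by 28.7 km.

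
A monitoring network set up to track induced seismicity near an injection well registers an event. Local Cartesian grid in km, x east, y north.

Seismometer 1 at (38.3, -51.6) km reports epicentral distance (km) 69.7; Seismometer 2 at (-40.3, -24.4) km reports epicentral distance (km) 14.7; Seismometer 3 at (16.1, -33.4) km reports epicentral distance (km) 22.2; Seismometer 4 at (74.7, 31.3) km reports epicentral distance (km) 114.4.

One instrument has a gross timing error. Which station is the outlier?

Seismometer 3

Solve using three stations at a time. Using Seismometer 1, Seismometer 2, Seismometer 4 (subtract circle equations pairwise → linear system) gives (x, y) ≈ (-25.6, -23.7).
Distances from that point to each station vs reported:
  Seismometer 1: calculated 69.7 vs reported 69.7 → residual 0.0 km
  Seismometer 2: calculated 14.7 vs reported 14.7 → residual 0.0 km
  Seismometer 3: calculated 42.8 vs reported 22.2 → residual 20.6 km
  Seismometer 4: calculated 114.4 vs reported 114.4 → residual 0.0 km
Seismometer 1, Seismometer 2, Seismometer 4 are mutually consistent (residuals ≈ 0); Seismometer 3 is off by 20.6 km.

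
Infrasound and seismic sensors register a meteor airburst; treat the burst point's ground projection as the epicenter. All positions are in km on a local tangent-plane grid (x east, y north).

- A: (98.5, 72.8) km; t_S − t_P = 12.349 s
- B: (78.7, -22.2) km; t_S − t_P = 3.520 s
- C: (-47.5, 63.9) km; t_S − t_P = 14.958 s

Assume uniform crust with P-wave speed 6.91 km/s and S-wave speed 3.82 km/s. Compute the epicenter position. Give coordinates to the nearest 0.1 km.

x ≈ 48.7 km, y ≈ -20.2 km

Distance from S−P lag: d = Δt · v_P v_S / (v_P − v_S) = Δt · (6.91·3.82)/(6.91−3.82) ≈ 8.5425·Δt.
So d_A = 105.49, d_B = 30.07, d_C = 127.78 km.
Circle about each station: (x − 98.5)² + (y − 72.8)² = 105.49²; (x − 78.7)² + (y + 22.2)² = 30.07²; (x + 47.5)² + (y − 63.9)² = 127.78².
Subtracting the A equation from the B and C equations removes the quadratic terms:
-39.6 x − 190.0 y = 1908.38
-292.0 x − 17.8 y = -13862.22
Solving the 2×2 system: x ≈ 48.7, y ≈ -20.2 km.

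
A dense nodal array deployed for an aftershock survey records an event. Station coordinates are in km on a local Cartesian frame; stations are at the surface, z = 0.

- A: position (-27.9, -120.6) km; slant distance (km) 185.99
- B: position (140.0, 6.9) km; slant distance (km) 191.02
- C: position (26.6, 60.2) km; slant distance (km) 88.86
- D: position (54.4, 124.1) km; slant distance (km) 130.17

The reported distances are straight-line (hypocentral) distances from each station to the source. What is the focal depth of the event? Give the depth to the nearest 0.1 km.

Each station gives a sphere (x−x_i)² + (y−y_i)² + z² = d_i² (stations at z=0).
Subtracting the A sphere from B and C: z² cancels, leaving linear equations in x and y:
335.8 x + 255.0 y = 2428.48
109.0 x + 361.6 y = 15705.01
Solving: x ≈ -33.393, y ≈ 53.498 km (keep extra digits for the depth step; rounded: -33.4, 53.5).
Then from the A sphere: z² = 185.99² − (x + 27.9)² − (y + 120.6)² with x = -33.393, y = 53.498, so z ≈ 65.207 ≈ 65.2 km.
Check against D (with the unrounded solution): distance 130.17 ≈ 130.17 km. ✓

65.2 km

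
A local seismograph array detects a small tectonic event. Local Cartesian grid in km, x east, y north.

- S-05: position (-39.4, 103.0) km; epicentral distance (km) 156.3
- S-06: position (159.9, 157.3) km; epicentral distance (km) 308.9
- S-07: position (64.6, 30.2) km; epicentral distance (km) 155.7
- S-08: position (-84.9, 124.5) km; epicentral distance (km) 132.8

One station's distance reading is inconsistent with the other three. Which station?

Solve using three stations at a time. Using S-05, S-06, S-07 (subtract circle equations pairwise → linear system) gives (x, y) ≈ (-68.6, -50.7).
Distances from that point to each station vs reported:
  S-05: calculated 156.4 vs reported 156.3 → residual 0.1 km
  S-06: calculated 309.0 vs reported 308.9 → residual 0.1 km
  S-07: calculated 155.8 vs reported 155.7 → residual 0.1 km
  S-08: calculated 175.9 vs reported 132.8 → residual 43.1 km
S-05, S-06, S-07 are mutually consistent (residuals ≈ 0); S-08 is off by 43.1 km.

S-08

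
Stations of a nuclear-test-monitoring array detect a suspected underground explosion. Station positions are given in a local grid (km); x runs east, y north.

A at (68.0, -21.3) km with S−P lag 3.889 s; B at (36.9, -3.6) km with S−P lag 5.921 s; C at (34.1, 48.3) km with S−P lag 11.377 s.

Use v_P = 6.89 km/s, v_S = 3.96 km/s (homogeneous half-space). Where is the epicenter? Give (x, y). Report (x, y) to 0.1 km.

(55.8, -55.4)

Distance from S−P lag: d = Δt · v_P v_S / (v_P − v_S) = Δt · (6.89·3.96)/(6.89−3.96) ≈ 9.3121·Δt.
So d_A = 36.21, d_B = 55.14, d_C = 105.94 km.
Circle about each station: (x − 68.0)² + (y + 21.3)² = 36.21²; (x − 36.9)² + (y + 3.6)² = 55.14²; (x − 34.1)² + (y − 48.3)² = 105.94².
Subtracting the A equation from the B and C equations removes the quadratic terms:
-62.2 x + 35.4 y = -5432.38
-67.8 x + 139.2 y = -11494.11
Solving the 2×2 system: x ≈ 55.8, y ≈ -55.4 km.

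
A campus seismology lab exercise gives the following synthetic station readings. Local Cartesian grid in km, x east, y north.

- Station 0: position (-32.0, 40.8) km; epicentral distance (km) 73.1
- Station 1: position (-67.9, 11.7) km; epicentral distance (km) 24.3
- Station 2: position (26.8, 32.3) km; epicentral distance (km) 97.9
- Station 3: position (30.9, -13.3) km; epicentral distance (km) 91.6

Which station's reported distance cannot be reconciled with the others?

Solve using three stations at a time. Using Station 1, Station 2, Station 3 (subtract circle equations pairwise → linear system) gives (x, y) ≈ (-60.7, -11.6).
Distances from that point to each station vs reported:
  Station 0: calculated 59.8 vs reported 73.1 → residual 13.3 km
  Station 1: calculated 24.4 vs reported 24.3 → residual 0.1 km
  Station 2: calculated 97.9 vs reported 97.9 → residual 0.0 km
  Station 3: calculated 91.6 vs reported 91.6 → residual 0.0 km
Station 1, Station 2, Station 3 are mutually consistent (residuals ≈ 0); Station 0 is off by 13.3 km.

Station 0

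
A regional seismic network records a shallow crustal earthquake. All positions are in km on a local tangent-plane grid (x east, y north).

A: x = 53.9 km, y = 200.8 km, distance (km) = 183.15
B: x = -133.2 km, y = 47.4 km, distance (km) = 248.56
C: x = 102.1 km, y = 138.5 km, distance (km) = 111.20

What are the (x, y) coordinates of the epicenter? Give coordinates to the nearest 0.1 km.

Circle about each station: (x − 53.9)² + (y − 200.8)² = 183.15²; (x + 133.2)² + (y − 47.4)² = 248.56²; (x − 102.1)² + (y − 138.5)² = 111.20².
Subtracting the A equation from the B and C equations removes the quadratic terms:
-374.2 x − 306.8 y = -51475.00
96.4 x − 124.6 y = 7559.29
Solving the 2×2 system: x ≈ 114.6, y ≈ 28.0 km.

x ≈ 114.6 km, y ≈ 28.0 km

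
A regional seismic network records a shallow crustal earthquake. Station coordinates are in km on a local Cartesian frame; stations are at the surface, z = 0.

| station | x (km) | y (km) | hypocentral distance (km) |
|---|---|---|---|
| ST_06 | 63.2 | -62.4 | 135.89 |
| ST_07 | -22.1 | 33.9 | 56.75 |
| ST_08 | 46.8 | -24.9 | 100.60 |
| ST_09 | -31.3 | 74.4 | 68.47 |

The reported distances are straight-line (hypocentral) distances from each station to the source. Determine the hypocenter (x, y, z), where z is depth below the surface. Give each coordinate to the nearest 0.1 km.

x ≈ -7.0 km, y ≈ 40.5 km, depth ≈ 54.3 km

Each station gives a sphere (x−x_i)² + (y−y_i)² + z² = d_i² (stations at z=0).
Subtracting the ST_06 sphere from ST_07 and ST_08: z² cancels, leaving linear equations in x and y:
-170.6 x + 192.6 y = 8995.15
-32.8 x + 75.0 y = 3267.98
Solving: x ≈ -6.981, y ≈ 40.520 km (keep extra digits for the depth step; rounded: -7.0, 40.5).
Then from the ST_06 sphere: z² = 135.89² − (x − 63.2)² − (y + 62.4)² with x = -6.981, y = 40.520, so z ≈ 54.297 ≈ 54.3 km.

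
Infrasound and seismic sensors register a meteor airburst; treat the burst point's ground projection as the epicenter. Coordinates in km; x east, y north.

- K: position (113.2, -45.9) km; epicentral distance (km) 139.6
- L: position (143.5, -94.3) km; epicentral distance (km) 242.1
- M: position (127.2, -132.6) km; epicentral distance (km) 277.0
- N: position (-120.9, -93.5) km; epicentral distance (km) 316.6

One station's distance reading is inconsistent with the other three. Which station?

K

Solve using three stations at a time. Using L, M, N (subtract circle equations pairwise → linear system) gives (x, y) ≈ (90.7, 142.1).
Distances from that point to each station vs reported:
  K: calculated 189.3 vs reported 139.6 → residual 49.7 km
  L: calculated 242.2 vs reported 242.1 → residual 0.1 km
  M: calculated 277.1 vs reported 277.0 → residual 0.1 km
  N: calculated 316.7 vs reported 316.6 → residual 0.1 km
L, M, N are mutually consistent (residuals ≈ 0); K is off by 49.7 km.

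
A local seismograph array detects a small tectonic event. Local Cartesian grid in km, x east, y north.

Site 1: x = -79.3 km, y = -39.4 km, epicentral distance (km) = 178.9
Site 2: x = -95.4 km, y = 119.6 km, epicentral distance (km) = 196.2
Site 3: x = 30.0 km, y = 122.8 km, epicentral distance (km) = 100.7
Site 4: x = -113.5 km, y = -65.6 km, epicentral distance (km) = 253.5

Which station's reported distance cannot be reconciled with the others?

Solve using three stations at a time. Using Site 1, Site 2, Site 3 (subtract circle equations pairwise → linear system) gives (x, y) ≈ (82.5, 36.9).
Distances from that point to each station vs reported:
  Site 1: calculated 178.9 vs reported 178.9 → residual 0.0 km
  Site 2: calculated 196.2 vs reported 196.2 → residual 0.0 km
  Site 3: calculated 100.7 vs reported 100.7 → residual 0.0 km
  Site 4: calculated 221.2 vs reported 253.5 → residual 32.3 km
Site 1, Site 2, Site 3 are mutually consistent (residuals ≈ 0); Site 4 is off by 32.3 km.

Site 4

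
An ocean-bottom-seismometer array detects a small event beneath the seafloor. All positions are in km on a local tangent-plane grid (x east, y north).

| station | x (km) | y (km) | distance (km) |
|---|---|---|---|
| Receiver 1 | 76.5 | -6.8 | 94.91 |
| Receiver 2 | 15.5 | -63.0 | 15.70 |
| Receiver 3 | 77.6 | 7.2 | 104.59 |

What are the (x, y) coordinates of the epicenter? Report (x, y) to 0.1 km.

Circle about each station: (x − 76.5)² + (y + 6.8)² = 94.91²; (x − 15.5)² + (y + 63.0)² = 15.70²; (x − 77.6)² + (y − 7.2)² = 104.59².
Subtracting the Receiver 1 equation from the Receiver 2 and Receiver 3 equations removes the quadratic terms:
-122.0 x − 112.4 y = 7072.18
2.2 x + 28.0 y = -1756.05
Solving the 2×2 system: x ≈ -0.2, y ≈ -62.7 km.
Check against Receiver 1 (with the unrounded x, y): √((x − 76.5)²+(y + 6.8)²) = 94.91 ≈ 94.91 km. ✓

-0.2 km east, -62.7 km north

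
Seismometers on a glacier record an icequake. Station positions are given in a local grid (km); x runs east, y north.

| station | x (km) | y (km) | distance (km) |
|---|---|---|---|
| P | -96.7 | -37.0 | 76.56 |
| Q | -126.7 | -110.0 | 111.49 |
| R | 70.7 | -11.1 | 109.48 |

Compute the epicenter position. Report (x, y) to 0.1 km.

(-25.1, -64.1)

Circle about each station: (x + 96.7)² + (y + 37.0)² = 76.56²; (x + 126.7)² + (y + 110.0)² = 111.49²; (x − 70.7)² + (y + 11.1)² = 109.48².
Subtracting pairs of circle equations eliminates x²+y² and gives linear equations (the radical axes):
-60.0 x − 146.0 y = 10864.41
334.8 x + 51.8 y = -11722.63
Solving the 2×2 system: x ≈ -25.1, y ≈ -64.1 km.
Check against P (with the unrounded x, y): √((x + 96.7)²+(y + 37.0)²) = 76.56 ≈ 76.56 km. ✓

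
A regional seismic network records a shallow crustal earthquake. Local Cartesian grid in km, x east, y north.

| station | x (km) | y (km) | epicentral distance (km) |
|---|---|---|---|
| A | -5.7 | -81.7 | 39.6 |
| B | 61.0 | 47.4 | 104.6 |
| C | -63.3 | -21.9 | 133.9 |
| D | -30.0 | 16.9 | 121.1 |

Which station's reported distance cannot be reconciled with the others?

Solve using three stations at a time. Using B, C, D (subtract circle equations pairwise → linear system) gives (x, y) ≈ (65.8, -57.0).
Distances from that point to each station vs reported:
  A: calculated 75.7 vs reported 39.6 → residual 36.1 km
  B: calculated 104.5 vs reported 104.6 → residual 0.1 km
  C: calculated 133.8 vs reported 133.9 → residual 0.1 km
  D: calculated 121.0 vs reported 121.1 → residual 0.1 km
B, C, D are mutually consistent (residuals ≈ 0); A is off by 36.1 km.

A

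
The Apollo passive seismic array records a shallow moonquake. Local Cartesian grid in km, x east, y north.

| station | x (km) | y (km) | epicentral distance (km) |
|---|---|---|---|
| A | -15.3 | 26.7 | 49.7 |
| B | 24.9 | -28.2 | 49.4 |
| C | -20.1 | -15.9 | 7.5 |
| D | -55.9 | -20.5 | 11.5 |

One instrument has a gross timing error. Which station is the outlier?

Solve using three stations at a time. Using A, B, C (subtract circle equations pairwise → linear system) gives (x, y) ≈ (-24.1, -22.2).
Distances from that point to each station vs reported:
  A: calculated 49.7 vs reported 49.7 → residual 0.0 km
  B: calculated 49.4 vs reported 49.4 → residual 0.0 km
  C: calculated 7.5 vs reported 7.5 → residual 0.0 km
  D: calculated 31.8 vs reported 11.5 → residual 20.3 km
A, B, C are mutually consistent (residuals ≈ 0); D is off by 20.3 km.

D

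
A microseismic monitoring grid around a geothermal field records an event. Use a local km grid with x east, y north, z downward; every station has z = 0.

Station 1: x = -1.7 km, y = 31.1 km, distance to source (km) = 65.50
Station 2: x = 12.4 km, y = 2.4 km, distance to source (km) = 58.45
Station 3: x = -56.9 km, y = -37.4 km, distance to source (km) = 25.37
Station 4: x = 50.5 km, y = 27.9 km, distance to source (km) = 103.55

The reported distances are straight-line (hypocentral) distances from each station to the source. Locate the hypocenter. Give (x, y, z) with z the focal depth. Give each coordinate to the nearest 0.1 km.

(-40.3, -20.9, 9.8)

Each station gives a sphere (x−x_i)² + (y−y_i)² + z² = d_i² (stations at z=0).
Subtracting the Station 1 sphere from Station 2 and Station 3: z² cancels, leaving linear equations in x and y:
28.2 x − 57.4 y = 63.27
-110.4 x − 137.0 y = 7312.88
Solving: x ≈ -40.302, y ≈ -20.902 km (keep extra digits for the depth step; rounded: -40.3, -20.9).
Then from the Station 1 sphere: z² = 65.50² − (x + 1.7)² − (y − 31.1)² with x = -40.302, y = -20.902, so z ≈ 9.794 ≈ 9.8 km.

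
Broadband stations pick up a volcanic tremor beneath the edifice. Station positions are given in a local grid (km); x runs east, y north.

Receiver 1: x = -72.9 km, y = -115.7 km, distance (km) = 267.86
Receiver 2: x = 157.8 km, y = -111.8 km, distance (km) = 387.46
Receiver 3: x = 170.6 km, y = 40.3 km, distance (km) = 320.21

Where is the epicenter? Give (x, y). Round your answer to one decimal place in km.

-131.8 km east, 145.6 km north

Circle about each station: (x + 72.9)² + (y + 115.7)² = 267.86²; (x − 157.8)² + (y + 111.8)² = 387.46²; (x − 170.6)² + (y − 40.3)² = 320.21².
Subtracting the Receiver 1 equation from the Receiver 2 and Receiver 3 equations removes the quadratic terms:
461.4 x + 7.8 y = -59677.09
487.0 x + 312.0 y = -18757.91
Solving the 2×2 system: x ≈ -131.8, y ≈ 145.6 km.
Check against Receiver 1 (with the unrounded x, y): √((x + 72.9)²+(y + 115.7)²) = 267.86 ≈ 267.86 km. ✓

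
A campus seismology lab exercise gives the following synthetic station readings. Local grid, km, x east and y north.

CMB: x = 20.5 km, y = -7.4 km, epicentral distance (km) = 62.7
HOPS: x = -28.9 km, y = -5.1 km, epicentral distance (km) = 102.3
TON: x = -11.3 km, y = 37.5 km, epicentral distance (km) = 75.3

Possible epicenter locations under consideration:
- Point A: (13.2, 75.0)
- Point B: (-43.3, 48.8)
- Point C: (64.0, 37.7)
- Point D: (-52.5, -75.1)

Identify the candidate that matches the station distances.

For each candidate, compare |candidate − station| to the reported distance:
Point A: residuals CMB 20.0, HOPS 11.8, TON 30.5 → max 30.5 km
Point B: residuals CMB 22.3, HOPS 46.5, TON 41.4 → max 46.5 km
Point C: residuals CMB 0.0, HOPS 0.0, TON 0.0 → max 0.0 km
Point D: residuals CMB 36.9, HOPS 28.4, TON 44.6 → max 44.6 km
Only Point C has all residuals ≈ 0.

Point C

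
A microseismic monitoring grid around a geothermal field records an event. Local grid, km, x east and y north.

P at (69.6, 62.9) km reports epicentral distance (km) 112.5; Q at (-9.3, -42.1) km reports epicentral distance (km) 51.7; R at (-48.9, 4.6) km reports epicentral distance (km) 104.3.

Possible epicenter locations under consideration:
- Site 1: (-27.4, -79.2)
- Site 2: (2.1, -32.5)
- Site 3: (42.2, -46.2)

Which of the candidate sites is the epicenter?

Site 3

For each candidate, compare |candidate − station| to the reported distance:
Site 1: residuals P 59.6, Q 10.4, R 17.8 → max 59.6 km
Site 2: residuals P 4.4, Q 36.8, R 41.2 → max 41.2 km
Site 3: residuals P 0.0, Q 0.0, R 0.0 → max 0.0 km
Only Site 3 has all residuals ≈ 0.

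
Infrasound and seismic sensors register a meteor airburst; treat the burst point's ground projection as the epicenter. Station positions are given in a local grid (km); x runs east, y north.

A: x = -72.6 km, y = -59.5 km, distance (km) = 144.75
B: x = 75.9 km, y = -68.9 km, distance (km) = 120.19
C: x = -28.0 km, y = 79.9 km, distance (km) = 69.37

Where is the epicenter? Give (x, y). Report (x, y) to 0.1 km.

x ≈ 30.3 km, y ≈ 42.3 km

Circle about each station: (x + 72.6)² + (y + 59.5)² = 144.75²; (x − 75.9)² + (y + 68.9)² = 120.19²; (x + 28.0)² + (y − 79.9)² = 69.37².
Subtracting pairs of circle equations eliminates x²+y² and gives linear equations (the radical axes):
297.0 x − 18.8 y = 8203.94
89.2 x + 278.8 y = 14497.37
Solving the 2×2 system: x ≈ 30.3, y ≈ 42.3 km.
Check against A (with the unrounded x, y): √((x + 72.6)²+(y + 59.5)²) = 144.75 ≈ 144.75 km. ✓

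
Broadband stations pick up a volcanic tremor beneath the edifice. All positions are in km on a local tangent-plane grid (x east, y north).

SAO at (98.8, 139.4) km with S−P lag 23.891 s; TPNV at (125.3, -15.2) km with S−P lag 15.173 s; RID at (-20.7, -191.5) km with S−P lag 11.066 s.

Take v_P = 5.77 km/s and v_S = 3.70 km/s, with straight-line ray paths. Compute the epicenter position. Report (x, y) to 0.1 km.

(-18.3, -77.4)

Distance from S−P lag: d = Δt · v_P v_S / (v_P − v_S) = Δt · (5.77·3.70)/(5.77−3.70) ≈ 10.3135·Δt.
So d_SAO = 246.40, d_TPNV = 156.49, d_RID = 114.13 km.
Circle about each station: (x − 98.8)² + (y − 139.4)² = 246.40²; (x − 125.3)² + (y + 15.2)² = 156.49²; (x + 20.7)² + (y + 191.5)² = 114.13².
Subtracting the SAO equation from the TPNV and RID equations removes the quadratic terms:
53.0 x − 309.2 y = 22961.17
-239.0 x − 661.8 y = 55594.24
Solving the 2×2 system: x ≈ -18.3, y ≈ -77.4 km.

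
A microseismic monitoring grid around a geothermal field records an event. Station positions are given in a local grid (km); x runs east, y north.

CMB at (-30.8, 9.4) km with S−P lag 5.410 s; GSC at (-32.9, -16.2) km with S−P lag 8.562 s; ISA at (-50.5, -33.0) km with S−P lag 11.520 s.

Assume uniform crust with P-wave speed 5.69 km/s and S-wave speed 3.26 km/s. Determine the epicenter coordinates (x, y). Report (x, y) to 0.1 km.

Distance from S−P lag: d = Δt · v_P v_S / (v_P − v_S) = Δt · (5.69·3.26)/(5.69−3.26) ≈ 7.6335·Δt.
So d_CMB = 41.30, d_GSC = 65.36, d_ISA = 87.94 km.
Circle about each station: (x + 30.8)² + (y − 9.4)² = 41.30²; (x + 32.9)² + (y + 16.2)² = 65.36²; (x + 50.5)² + (y + 33.0)² = 87.94².
Subtracting the CMB equation from the GSC and ISA equations removes the quadratic terms:
-4.2 x − 51.2 y = -2258.39
-39.4 x − 84.8 y = -3425.50
Solving the 2×2 system: x ≈ -9.7, y ≈ 44.9 km.

-9.7 km east, 44.9 km north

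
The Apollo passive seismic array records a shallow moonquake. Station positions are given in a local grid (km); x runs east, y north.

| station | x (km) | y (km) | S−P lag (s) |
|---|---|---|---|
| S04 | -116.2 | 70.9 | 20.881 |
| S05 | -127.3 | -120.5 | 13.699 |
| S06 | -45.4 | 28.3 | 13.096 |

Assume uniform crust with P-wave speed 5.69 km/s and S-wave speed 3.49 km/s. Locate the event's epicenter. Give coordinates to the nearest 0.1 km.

Distance from S−P lag: d = Δt · v_P v_S / (v_P − v_S) = Δt · (5.69·3.49)/(5.69−3.49) ≈ 9.0264·Δt.
So d_S04 = 188.48, d_S05 = 123.65, d_S06 = 118.21 km.
Circle about each station: (x + 116.2)² + (y − 70.9)² = 188.48²; (x + 127.3)² + (y + 120.5)² = 123.65²; (x + 45.4)² + (y − 28.3)² = 118.21².
Subtracting the S04 equation from the S05 and S06 equations removes the quadratic terms:
-22.2 x − 382.8 y = 32431.68
141.6 x − 85.2 y = 5883.91
Solving the 2×2 system: x ≈ -9.1, y ≈ -84.2 km.
Check against S04 (with the unrounded x, y): √((x + 116.2)²+(y − 70.9)²) = 188.48 ≈ 188.48 km. ✓

x ≈ -9.1 km, y ≈ -84.2 km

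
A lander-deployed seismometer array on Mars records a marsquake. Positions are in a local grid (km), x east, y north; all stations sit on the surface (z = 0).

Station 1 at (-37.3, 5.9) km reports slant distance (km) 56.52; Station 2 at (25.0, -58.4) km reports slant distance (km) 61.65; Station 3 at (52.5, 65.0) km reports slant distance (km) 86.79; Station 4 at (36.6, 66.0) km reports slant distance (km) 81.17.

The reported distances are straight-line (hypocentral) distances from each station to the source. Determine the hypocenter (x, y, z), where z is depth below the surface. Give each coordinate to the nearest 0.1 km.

Each station gives a sphere (x−x_i)² + (y−y_i)² + z² = d_i² (stations at z=0).
Subtracting the Station 1 sphere from Station 2 and Station 3: z² cancels, leaving linear equations in x and y:
124.6 x − 128.6 y = 2003.25
179.6 x + 118.2 y = 1217.16
Solving: x ≈ 10.398, y ≈ -5.502 km (keep extra digits for the depth step; rounded: 10.4, -5.5).
Then from the Station 1 sphere: z² = 56.52² − (x + 37.3)² − (y − 5.9)² with x = 10.398, y = -5.502, so z ≈ 28.096 ≈ 28.1 km.

(10.4, -5.5, 28.1)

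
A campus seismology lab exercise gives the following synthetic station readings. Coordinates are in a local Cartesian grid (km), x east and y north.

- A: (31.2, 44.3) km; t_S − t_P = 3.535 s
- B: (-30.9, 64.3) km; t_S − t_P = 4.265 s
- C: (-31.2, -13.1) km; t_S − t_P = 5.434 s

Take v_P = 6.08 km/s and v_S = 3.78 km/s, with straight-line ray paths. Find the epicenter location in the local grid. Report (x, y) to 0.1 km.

x ≈ -2.2 km, y ≈ 32.8 km

Distance from S−P lag: d = Δt · v_P v_S / (v_P − v_S) = Δt · (6.08·3.78)/(6.08−3.78) ≈ 9.9923·Δt.
So d_A = 35.32, d_B = 42.62, d_C = 54.30 km.
Circle about each station: (x − 31.2)² + (y − 44.3)² = 35.32²; (x + 30.9)² + (y − 64.3)² = 42.62²; (x + 31.2)² + (y + 13.1)² = 54.30².
Subtracting the A equation from the B and C equations removes the quadratic terms:
-124.2 x + 40.0 y = 1584.41
-124.8 x − 114.8 y = -3491.87
Solving the 2×2 system: x ≈ -2.2, y ≈ 32.8 km.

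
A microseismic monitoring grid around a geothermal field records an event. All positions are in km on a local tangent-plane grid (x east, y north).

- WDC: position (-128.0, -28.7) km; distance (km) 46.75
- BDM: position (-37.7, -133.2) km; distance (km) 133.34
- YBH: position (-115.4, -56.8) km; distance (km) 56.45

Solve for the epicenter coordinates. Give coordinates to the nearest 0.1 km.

Circle about each station: (x + 128.0)² + (y + 28.7)² = 46.75²; (x + 37.7)² + (y + 133.2)² = 133.34²; (x + 115.4)² + (y + 56.8)² = 56.45².
Subtracting the WDC equation from the BDM and YBH equations removes the quadratic terms:
180.6 x − 209.0 y = -13638.15
25.2 x − 56.2 y = -1665.33
Solving the 2×2 system: x ≈ -85.7, y ≈ -8.8 km.
Check against WDC (with the unrounded x, y): √((x + 128.0)²+(y + 28.7)²) = 46.76 ≈ 46.75 km. ✓

-85.7 km east, -8.8 km north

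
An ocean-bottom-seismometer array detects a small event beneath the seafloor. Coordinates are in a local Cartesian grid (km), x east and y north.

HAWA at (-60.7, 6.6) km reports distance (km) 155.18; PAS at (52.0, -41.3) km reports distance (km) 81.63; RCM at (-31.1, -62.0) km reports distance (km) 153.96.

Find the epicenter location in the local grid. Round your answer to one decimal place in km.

Circle about each station: (x + 60.7)² + (y − 6.6)² = 155.18²; (x − 52.0)² + (y + 41.3)² = 81.63²; (x + 31.1)² + (y + 62.0)² = 153.96².
Subtracting pairs of circle equations eliminates x²+y² and gives linear equations (the radical axes):
225.4 x − 95.8 y = 18099.02
59.2 x − 137.2 y = 1460.31
Solving the 2×2 system: x ≈ 92.8, y ≈ 29.4 km.

(92.8, 29.4)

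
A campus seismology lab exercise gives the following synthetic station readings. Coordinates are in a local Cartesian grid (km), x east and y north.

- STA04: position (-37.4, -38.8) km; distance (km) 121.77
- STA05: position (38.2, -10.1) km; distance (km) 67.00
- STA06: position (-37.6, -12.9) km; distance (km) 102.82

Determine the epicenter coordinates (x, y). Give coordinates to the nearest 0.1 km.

Circle about each station: (x + 37.4)² + (y + 38.8)² = 121.77²; (x − 38.2)² + (y + 10.1)² = 67.00²; (x + 37.6)² + (y + 12.9)² = 102.82².
Subtracting pairs of circle equations eliminates x²+y² and gives linear equations (the radical axes):
151.2 x + 57.4 y = 8995.98
-0.4 x + 51.8 y = 2931.95
Solving the 2×2 system: x ≈ 37.9, y ≈ 56.9 km.

(37.9, 56.9)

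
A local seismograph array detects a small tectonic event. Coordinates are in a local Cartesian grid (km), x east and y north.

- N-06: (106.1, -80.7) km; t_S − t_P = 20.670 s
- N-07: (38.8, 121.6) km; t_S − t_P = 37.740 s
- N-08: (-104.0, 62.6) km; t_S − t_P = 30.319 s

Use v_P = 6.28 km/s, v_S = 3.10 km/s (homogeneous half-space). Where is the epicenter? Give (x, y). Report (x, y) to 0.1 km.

(-18.6, -102.2)

Distance from S−P lag: d = Δt · v_P v_S / (v_P − v_S) = Δt · (6.28·3.10)/(6.28−3.10) ≈ 6.1220·Δt.
So d_N-06 = 126.54, d_N-07 = 231.04, d_N-08 = 185.61 km.
Circle about each station: (x − 106.1)² + (y + 80.7)² = 126.54²; (x − 38.8)² + (y − 121.6)² = 231.04²; (x + 104.0)² + (y − 62.6)² = 185.61².
Subtracting the N-06 equation from the N-07 and N-08 equations removes the quadratic terms:
-134.6 x + 404.6 y = -38844.81
-420.2 x + 286.6 y = -21473.64
Solving the 2×2 system: x ≈ -18.6, y ≈ -102.2 km.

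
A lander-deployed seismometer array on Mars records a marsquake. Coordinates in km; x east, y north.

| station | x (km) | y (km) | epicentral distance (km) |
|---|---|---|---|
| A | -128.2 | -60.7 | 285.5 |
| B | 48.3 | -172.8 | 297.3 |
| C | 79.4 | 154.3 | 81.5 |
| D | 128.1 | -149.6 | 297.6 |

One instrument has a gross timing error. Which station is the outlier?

A

Solve using three stations at a time. Using B, C, D (subtract circle equations pairwise → linear system) gives (x, y) ≈ (5.0, 121.3).
Distances from that point to each station vs reported:
  A: calculated 225.5 vs reported 285.5 → residual 60.0 km
  B: calculated 297.3 vs reported 297.3 → residual 0.0 km
  C: calculated 81.4 vs reported 81.5 → residual 0.1 km
  D: calculated 297.6 vs reported 297.6 → residual 0.0 km
B, C, D are mutually consistent (residuals ≈ 0); A is off by 60.0 km.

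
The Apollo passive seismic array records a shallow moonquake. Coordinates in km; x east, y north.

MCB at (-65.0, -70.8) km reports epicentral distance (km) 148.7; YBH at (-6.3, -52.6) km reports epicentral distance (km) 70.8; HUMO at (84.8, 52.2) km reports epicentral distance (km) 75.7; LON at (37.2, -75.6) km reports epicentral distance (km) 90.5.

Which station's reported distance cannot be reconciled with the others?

MCB

Solve using three stations at a time. Using YBH, HUMO, LON (subtract circle equations pairwise → linear system) gives (x, y) ≈ (19.8, 13.3).
Distances from that point to each station vs reported:
  MCB: calculated 119.4 vs reported 148.7 → residual 29.3 km
  YBH: calculated 70.9 vs reported 70.8 → residual 0.1 km
  HUMO: calculated 75.7 vs reported 75.7 → residual 0.0 km
  LON: calculated 90.5 vs reported 90.5 → residual 0.0 km
YBH, HUMO, LON are mutually consistent (residuals ≈ 0); MCB is off by 29.3 km.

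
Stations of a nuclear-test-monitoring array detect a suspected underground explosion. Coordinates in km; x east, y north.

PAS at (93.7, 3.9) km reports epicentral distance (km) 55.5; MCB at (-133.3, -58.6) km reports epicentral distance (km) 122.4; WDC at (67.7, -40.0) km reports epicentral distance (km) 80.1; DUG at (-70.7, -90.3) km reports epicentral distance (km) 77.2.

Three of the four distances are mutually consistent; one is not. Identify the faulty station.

Solve using three stations at a time. Using MCB, WDC, DUG (subtract circle equations pairwise → linear system) gives (x, y) ≈ (-12.4, -39.8).
Distances from that point to each station vs reported:
  PAS: calculated 114.7 vs reported 55.5 → residual 59.2 km
  MCB: calculated 122.4 vs reported 122.4 → residual 0.0 km
  WDC: calculated 80.1 vs reported 80.1 → residual 0.0 km
  DUG: calculated 77.2 vs reported 77.2 → residual 0.0 km
MCB, WDC, DUG are mutually consistent (residuals ≈ 0); PAS is off by 59.2 km.

PAS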